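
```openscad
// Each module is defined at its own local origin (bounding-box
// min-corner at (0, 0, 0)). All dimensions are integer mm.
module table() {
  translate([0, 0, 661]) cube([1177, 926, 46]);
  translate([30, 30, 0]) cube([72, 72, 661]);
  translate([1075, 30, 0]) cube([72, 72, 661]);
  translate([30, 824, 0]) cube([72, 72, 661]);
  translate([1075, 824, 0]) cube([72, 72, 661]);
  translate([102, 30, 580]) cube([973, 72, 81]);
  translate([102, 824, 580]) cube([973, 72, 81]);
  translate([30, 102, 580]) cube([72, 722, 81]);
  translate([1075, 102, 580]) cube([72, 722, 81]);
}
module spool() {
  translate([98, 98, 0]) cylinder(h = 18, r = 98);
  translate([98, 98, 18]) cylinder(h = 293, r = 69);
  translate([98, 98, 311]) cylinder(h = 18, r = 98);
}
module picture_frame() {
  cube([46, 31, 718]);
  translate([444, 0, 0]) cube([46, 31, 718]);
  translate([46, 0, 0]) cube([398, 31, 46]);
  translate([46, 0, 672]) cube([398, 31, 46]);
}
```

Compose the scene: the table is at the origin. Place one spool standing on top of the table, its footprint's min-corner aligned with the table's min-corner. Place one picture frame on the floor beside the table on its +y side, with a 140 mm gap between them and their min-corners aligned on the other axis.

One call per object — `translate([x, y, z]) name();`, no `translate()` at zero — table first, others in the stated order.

table();
translate([0, 0, 707]) spool();
translate([0, 1066, 0]) picture_frame();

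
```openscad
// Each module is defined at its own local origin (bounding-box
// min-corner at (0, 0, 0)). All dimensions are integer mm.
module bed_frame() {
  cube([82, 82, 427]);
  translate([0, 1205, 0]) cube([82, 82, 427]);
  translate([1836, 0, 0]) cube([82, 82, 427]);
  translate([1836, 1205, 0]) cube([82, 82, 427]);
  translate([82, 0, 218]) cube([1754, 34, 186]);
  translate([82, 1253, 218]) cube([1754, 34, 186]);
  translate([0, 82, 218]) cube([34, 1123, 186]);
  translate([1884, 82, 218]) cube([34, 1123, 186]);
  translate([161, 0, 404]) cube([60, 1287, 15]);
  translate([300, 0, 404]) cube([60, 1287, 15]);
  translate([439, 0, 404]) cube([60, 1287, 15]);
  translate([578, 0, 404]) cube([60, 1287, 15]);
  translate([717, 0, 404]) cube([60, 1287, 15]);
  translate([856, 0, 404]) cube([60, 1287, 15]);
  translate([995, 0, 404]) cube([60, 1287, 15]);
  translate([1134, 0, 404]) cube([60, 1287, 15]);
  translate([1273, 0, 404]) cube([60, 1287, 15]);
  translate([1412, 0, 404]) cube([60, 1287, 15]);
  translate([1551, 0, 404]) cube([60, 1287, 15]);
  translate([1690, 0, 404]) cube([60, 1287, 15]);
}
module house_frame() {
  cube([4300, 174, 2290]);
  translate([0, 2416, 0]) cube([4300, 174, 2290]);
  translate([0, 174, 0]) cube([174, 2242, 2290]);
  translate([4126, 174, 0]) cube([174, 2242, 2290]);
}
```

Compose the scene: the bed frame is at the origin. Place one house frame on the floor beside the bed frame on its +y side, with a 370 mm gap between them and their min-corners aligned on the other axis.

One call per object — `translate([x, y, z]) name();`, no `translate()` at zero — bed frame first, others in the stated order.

bed_frame();
translate([0, 1657, 0]) house_frame();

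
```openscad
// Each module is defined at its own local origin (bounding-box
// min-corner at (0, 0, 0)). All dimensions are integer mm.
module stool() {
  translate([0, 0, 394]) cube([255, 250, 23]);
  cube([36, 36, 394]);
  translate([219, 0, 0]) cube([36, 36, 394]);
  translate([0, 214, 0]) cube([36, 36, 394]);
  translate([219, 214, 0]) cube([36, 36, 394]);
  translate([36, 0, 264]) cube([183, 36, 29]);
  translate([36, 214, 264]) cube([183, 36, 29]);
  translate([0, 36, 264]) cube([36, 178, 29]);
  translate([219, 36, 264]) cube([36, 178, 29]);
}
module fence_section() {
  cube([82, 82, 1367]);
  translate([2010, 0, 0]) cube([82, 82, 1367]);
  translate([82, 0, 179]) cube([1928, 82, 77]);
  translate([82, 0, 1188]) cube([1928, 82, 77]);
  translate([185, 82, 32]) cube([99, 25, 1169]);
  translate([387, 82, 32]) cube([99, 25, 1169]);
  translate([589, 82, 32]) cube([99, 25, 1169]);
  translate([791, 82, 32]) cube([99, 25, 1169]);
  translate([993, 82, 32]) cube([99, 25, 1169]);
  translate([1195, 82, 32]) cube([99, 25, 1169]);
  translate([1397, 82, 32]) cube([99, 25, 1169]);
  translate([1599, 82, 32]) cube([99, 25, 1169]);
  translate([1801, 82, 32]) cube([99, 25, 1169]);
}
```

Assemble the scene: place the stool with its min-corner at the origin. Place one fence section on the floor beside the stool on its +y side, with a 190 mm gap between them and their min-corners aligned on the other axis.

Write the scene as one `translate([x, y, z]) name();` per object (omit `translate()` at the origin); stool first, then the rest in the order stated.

stool();
translate([0, 440, 0]) fence_section();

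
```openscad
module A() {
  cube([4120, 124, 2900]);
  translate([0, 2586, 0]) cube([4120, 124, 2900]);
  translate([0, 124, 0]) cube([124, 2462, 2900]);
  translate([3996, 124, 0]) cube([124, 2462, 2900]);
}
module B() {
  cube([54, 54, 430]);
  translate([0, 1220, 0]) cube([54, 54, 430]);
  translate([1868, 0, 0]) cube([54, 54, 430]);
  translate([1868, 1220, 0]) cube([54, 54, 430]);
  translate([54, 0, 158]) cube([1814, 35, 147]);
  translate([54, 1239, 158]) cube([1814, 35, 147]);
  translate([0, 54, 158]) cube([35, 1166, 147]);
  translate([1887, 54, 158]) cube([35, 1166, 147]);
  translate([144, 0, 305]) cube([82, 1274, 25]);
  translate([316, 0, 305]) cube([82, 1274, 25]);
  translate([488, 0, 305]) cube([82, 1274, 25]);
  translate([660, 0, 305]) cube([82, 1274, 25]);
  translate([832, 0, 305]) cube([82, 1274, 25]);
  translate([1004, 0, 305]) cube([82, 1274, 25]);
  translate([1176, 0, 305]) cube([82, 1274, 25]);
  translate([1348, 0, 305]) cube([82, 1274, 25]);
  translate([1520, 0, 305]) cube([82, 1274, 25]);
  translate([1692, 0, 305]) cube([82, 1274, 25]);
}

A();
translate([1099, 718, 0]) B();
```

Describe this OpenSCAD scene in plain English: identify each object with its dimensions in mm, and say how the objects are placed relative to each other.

A is a box-shaped house frame (walls only): outside footprint 4120×2710 mm, wall height 2900 mm, wall thickness 124 mm. The two y-facing walls run the full x-width; the two x-facing walls fit between the inner faces of the y-facing walls.

B is a bed frame 1922 mm long (x) by 1274 mm wide (y). Four 54×54 mm corner posts, 430 mm tall, at the corners of the footprint. Four rails of 35 mm thickness and 147 mm height run between adjacent posts with their undersides at z = 158 mm, their outer faces flush with the outside of the frame (the two x-running rails run between the posts' inner faces; the two y-running rails run between the posts' inner faces). 10 slats, each 82 mm wide (x) and 25 mm thick, lie across the top of the two x-running rails, running the full 1274 mm width of the frame in y; the slats are evenly spaced along x between the inner faces of the end posts with equal gaps (rounded down to the nearest mm) at the −x end and between each pair — any rounding remainder accumulates at the +x end.

The bed frame sits inside the house frame, centred.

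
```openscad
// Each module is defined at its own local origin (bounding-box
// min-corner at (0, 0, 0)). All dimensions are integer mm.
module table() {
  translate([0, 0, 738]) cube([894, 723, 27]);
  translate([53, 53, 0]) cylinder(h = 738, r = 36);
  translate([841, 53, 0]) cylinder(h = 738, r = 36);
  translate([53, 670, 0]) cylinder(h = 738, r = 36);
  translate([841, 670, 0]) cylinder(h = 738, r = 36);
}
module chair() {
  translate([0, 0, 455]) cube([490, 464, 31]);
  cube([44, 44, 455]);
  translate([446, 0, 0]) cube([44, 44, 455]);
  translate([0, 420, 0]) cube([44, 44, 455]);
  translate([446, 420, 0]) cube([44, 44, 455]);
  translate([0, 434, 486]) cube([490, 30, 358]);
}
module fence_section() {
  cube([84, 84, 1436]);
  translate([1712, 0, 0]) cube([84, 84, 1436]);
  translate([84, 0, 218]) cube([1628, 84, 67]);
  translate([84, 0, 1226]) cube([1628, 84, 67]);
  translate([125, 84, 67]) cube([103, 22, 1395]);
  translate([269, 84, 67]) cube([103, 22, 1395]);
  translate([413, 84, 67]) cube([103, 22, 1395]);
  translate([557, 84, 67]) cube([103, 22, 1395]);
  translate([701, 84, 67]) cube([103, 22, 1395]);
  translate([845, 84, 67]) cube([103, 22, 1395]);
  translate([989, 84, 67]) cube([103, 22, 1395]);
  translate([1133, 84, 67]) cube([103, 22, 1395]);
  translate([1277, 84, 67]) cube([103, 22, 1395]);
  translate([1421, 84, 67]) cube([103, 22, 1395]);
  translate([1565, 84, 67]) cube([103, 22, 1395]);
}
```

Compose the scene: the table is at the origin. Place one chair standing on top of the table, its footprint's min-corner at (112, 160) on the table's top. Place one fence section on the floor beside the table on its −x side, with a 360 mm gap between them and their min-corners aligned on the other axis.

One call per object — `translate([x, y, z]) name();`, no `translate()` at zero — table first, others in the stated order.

table();
translate([112, 160, 765]) chair();
translate([-2156, 0, 0]) fence_section();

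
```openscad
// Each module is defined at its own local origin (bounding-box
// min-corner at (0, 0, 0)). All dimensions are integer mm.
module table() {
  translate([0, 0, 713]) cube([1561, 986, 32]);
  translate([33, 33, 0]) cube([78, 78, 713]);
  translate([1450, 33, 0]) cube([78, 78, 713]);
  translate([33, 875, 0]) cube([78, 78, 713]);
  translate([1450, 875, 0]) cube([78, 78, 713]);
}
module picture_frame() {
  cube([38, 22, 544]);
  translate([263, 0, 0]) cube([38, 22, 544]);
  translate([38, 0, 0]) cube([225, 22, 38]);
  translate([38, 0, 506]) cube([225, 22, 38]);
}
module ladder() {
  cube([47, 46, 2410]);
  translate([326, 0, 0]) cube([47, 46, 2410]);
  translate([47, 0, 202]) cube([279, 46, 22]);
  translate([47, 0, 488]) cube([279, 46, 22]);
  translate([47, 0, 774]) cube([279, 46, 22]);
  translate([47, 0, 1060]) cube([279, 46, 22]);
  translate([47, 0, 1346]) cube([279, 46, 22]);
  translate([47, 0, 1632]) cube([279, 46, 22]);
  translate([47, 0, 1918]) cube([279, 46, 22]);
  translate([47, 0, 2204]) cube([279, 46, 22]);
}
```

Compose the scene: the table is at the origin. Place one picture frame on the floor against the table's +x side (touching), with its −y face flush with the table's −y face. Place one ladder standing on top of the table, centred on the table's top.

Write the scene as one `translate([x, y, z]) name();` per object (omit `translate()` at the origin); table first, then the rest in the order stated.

table();
translate([1561, 0, 0]) picture_frame();
translate([594, 470, 745]) ladder();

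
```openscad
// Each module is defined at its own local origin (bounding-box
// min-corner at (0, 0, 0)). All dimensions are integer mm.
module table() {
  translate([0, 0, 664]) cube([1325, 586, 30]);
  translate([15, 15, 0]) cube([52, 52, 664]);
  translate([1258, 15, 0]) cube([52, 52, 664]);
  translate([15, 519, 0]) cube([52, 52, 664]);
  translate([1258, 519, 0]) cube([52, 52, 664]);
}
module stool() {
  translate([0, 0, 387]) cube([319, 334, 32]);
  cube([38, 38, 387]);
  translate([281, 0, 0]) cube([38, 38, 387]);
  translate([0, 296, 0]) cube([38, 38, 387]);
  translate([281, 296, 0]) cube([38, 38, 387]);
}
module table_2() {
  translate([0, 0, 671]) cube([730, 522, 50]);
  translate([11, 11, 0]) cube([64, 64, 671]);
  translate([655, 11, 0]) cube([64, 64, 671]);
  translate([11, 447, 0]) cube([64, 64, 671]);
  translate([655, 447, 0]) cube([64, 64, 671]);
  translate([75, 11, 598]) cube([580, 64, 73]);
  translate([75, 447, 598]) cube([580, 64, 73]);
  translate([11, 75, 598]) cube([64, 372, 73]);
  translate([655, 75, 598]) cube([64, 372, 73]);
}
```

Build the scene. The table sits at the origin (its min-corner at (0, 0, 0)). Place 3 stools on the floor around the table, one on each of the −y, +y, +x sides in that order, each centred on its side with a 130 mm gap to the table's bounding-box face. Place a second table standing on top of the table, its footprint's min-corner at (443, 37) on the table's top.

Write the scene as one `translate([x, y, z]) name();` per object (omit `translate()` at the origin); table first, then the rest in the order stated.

table();
translate([503, -464, 0]) stool();
translate([503, 716, 0]) stool();
translate([1455, 126, 0]) stool();
translate([443, 37, 694]) table_2();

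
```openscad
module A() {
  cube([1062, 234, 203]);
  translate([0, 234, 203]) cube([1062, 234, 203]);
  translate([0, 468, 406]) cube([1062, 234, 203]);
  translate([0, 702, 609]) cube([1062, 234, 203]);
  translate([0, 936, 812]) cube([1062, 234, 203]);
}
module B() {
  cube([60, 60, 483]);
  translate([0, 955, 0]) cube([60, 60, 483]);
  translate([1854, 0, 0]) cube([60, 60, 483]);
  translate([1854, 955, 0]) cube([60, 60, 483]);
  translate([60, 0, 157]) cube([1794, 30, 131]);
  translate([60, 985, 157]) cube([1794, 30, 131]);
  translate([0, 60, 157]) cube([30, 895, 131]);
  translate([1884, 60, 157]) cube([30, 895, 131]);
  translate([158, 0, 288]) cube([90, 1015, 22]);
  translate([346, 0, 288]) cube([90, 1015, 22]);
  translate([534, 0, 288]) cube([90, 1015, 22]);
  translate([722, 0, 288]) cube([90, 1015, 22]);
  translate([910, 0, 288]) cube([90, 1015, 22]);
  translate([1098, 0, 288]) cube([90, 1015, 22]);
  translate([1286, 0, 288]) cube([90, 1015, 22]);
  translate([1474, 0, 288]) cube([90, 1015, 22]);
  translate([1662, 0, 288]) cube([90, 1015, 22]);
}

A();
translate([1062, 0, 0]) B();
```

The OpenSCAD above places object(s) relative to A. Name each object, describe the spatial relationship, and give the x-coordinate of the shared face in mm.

The staircase's +x face and the bed frame's −x face are both at x = 1062 mm.

A is a staircase. B is a bed frame. The bed frame is against the staircase's +x side, with their −y faces flush. The x-coordinate of the shared face is 1062 mm.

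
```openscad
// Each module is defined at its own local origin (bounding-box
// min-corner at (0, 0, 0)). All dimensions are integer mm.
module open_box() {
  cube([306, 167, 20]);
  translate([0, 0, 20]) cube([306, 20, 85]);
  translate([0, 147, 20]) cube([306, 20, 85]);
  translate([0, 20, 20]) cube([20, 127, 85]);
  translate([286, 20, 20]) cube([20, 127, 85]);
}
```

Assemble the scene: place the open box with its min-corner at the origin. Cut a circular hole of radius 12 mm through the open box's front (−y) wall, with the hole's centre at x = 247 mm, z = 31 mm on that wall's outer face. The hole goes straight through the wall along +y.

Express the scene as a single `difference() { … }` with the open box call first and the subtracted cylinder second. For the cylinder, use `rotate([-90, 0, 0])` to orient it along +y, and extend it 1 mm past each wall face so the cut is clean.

difference() {
  open_box();
  translate([247, -1, 31]) rotate([-90, 0, 0]) cylinder(h = 22, r = 12);
}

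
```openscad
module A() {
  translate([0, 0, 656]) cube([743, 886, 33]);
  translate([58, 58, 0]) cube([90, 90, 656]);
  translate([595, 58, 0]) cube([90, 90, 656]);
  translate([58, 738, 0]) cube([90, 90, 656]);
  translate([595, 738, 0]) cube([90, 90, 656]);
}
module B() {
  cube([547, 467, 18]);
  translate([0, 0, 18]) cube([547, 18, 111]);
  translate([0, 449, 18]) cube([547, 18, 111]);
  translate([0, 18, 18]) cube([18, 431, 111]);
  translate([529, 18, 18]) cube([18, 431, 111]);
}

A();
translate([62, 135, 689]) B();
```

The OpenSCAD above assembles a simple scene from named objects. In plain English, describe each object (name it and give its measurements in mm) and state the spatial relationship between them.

A is a rectangular dining table. The top is 743×886×33 mm with its upper surface at z = 689 mm. It stands on four 90×90 mm square legs, each inset 58 mm from the nearest pair of top edges, running from the floor to the underside of the top.

B is an open-topped rectangular box: outside dimensions 547×467×129 mm, with a uniform wall and base thickness of 18 mm. The base is a full 547×467 slab on the floor; four walls sit on top of the base. The front and back walls (the −y and +y sides) span the full width; the two side walls fit between them.

The open box is on top of the table.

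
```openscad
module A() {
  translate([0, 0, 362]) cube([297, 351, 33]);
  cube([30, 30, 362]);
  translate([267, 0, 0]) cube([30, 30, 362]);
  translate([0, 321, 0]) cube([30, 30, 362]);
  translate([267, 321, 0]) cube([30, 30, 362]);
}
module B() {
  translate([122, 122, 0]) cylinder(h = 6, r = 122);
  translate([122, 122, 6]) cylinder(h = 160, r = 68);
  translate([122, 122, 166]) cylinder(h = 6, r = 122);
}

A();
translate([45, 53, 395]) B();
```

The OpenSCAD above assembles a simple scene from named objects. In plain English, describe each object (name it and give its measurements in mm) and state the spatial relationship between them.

A is a four-legged stool. The seat is 297×351 mm, 33 mm thick, top at z = 395 mm. It stands on four square legs, each 30×30 mm in cross-section, from z = 0 to the seat underside, each flush with a corner of the seat.

B is a spool: two coaxial disc flanges of radius 122 mm and thickness 6 mm, joined by a core cylinder of radius 68 mm and height 160 mm. The lower flange rests on z = 0 and the three cylinders share a vertical axis.

The spool is on top of the stool.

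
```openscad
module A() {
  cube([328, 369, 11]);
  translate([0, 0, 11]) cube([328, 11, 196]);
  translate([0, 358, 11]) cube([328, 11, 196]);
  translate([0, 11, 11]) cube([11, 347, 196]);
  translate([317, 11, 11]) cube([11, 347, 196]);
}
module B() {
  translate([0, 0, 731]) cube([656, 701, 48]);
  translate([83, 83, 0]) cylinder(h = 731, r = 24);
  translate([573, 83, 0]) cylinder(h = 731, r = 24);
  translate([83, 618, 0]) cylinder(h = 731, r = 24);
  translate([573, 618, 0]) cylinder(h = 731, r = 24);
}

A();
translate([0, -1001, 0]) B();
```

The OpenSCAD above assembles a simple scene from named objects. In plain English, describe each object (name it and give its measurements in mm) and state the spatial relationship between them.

A is an open-topped rectangular box: outside dimensions 328×369×207 mm, with a uniform wall and base thickness of 11 mm. The base is a full 328×369 slab on the floor; four walls sit on top of the base. The front and back walls (the −y and +y sides) span the full width; the two side walls fit between them.

B is a table: top 656 mm (x) × 701 mm (y), 48 mm thick, upper face at z = 779 mm, on four round legs of 48 mm diameter, each leg's bounding box inset 59 mm from the nearest pair of top edges, running from z = 0 to the bottom of the top.

The table is on the floor beside the open box on its −y side.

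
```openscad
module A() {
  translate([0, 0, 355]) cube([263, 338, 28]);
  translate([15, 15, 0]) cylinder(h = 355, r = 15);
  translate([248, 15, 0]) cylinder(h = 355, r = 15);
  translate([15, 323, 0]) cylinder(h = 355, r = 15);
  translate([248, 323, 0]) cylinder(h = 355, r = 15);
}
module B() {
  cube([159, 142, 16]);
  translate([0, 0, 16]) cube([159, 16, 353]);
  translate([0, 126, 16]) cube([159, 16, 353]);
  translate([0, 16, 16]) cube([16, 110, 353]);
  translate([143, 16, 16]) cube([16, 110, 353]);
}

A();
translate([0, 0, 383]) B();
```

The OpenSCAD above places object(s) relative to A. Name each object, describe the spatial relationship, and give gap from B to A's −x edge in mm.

A is a stool. B is an open box. The open box is on top of the stool. The gap from the open box to the stool's −x edge is 0 mm.

The open box's min-x is at 0; the stool's min-x is 0; gap = 0 mm.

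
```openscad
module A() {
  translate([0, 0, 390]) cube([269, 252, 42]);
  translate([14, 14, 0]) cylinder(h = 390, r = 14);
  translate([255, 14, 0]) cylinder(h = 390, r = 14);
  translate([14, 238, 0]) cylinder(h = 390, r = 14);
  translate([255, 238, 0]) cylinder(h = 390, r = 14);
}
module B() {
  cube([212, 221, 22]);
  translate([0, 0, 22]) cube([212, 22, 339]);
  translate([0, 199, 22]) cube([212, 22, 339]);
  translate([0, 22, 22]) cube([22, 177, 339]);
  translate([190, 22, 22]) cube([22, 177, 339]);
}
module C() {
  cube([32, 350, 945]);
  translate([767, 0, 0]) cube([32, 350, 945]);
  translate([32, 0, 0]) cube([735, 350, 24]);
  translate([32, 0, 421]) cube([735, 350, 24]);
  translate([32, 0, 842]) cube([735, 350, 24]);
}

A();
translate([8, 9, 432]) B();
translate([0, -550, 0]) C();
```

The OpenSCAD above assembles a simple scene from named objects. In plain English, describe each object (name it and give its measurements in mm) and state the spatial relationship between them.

A is a four-legged stool. The seat is a 269×252×42 mm slab whose top surface is at z = 432 mm; four round legs, each 28 mm in diameter, run from the floor (z = 0) to the underside of the seat, each leg's axis is inset half a diameter from the nearest pair of seat edges (so the leg's bounding box is flush with the corner).

B is an open storage box with external size 212×221×361 mm and wall thickness 22 mm (the base is also 22 mm thick). The base covers the whole footprint; the four walls stand on the base, with the y-facing walls full-width and the x-facing walls fitting between their inner faces.

C is a bookshelf 799 mm wide overall, 350 mm deep and 945 mm tall. The two sides are 32 mm thick vertical panels. 3 horizontal shelves of 24 mm thickness span between the inner faces of the sides; the lowest shelf sits on the floor and shelves are stacked with a clear vertical gap of 397 mm between each pair.

The open box is on top of the stool. The bookshelf is on the floor beside the stool on its −y side.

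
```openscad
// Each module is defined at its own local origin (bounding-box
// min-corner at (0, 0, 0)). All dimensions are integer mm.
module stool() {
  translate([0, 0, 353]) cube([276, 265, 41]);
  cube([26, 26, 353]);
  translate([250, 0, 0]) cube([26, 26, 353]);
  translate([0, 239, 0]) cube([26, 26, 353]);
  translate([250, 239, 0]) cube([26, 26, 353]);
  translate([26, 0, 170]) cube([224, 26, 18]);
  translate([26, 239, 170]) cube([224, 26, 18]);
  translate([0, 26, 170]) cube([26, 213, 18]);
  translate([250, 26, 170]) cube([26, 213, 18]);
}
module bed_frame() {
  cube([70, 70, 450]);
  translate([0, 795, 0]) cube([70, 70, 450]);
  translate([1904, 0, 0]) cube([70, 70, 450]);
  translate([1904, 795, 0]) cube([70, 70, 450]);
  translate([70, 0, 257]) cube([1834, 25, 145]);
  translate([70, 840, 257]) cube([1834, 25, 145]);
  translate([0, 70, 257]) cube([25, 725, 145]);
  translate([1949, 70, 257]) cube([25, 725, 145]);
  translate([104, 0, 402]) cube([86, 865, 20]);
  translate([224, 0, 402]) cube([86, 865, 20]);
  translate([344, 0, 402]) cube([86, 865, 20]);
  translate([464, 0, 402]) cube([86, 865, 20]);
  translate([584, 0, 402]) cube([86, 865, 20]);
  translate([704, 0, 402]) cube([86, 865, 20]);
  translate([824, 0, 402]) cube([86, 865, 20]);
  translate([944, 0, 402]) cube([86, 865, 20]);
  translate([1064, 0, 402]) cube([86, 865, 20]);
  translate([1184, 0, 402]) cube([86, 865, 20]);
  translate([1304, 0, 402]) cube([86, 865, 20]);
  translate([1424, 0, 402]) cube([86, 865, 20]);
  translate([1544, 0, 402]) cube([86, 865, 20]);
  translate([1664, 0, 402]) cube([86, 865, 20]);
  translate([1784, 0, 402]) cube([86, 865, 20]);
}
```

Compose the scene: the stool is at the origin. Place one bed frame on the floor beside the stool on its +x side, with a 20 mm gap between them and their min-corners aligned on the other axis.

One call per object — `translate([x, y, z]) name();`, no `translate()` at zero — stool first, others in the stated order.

stool();
translate([296, 0, 0]) bed_frame();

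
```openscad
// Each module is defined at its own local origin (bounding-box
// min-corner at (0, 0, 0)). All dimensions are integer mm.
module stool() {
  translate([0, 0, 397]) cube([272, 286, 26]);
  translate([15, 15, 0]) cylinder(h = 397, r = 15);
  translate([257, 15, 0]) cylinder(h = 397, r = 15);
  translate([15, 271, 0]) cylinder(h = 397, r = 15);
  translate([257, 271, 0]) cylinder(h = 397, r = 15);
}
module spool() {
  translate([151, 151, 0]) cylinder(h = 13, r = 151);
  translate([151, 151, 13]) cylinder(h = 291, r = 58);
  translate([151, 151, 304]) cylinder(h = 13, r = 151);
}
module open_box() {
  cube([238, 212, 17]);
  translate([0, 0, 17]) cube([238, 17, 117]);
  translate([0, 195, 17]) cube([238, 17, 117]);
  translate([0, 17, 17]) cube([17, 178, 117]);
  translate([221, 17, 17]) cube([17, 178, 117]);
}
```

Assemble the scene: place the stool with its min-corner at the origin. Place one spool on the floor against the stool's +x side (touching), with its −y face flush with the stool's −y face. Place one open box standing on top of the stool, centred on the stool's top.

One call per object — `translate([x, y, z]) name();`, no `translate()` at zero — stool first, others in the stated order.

stool();
translate([272, 0, 0]) spool();
translate([17, 37, 423]) open_box();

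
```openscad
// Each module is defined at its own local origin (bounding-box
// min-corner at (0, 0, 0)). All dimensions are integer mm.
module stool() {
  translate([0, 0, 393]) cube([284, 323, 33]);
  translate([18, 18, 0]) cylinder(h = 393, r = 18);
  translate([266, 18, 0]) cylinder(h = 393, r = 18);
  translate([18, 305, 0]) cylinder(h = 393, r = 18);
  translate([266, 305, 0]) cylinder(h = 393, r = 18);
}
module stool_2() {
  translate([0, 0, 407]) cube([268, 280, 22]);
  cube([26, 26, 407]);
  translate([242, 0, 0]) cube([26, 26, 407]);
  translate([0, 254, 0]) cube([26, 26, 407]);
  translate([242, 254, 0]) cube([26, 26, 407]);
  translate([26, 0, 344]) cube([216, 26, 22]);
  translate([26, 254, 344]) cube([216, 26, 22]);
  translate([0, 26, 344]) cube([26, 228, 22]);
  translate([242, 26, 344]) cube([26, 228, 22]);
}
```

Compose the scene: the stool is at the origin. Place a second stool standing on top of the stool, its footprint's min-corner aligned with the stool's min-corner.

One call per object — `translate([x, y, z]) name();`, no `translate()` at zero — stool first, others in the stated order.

stool();
translate([0, 0, 426]) stool_2();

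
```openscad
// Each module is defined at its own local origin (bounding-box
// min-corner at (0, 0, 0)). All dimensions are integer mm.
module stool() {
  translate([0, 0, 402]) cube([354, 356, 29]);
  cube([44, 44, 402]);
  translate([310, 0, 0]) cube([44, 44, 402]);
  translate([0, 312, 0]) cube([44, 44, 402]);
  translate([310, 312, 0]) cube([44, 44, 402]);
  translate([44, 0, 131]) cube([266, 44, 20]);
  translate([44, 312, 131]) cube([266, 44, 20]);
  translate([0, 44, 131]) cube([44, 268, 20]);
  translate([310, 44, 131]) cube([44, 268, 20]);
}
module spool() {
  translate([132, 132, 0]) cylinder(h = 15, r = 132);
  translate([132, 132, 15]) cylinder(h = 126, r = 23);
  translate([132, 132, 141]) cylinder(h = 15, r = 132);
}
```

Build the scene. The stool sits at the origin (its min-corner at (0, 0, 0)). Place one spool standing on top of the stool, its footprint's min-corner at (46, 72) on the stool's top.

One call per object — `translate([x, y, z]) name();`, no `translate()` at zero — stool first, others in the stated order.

stool();
translate([46, 72, 431]) spool();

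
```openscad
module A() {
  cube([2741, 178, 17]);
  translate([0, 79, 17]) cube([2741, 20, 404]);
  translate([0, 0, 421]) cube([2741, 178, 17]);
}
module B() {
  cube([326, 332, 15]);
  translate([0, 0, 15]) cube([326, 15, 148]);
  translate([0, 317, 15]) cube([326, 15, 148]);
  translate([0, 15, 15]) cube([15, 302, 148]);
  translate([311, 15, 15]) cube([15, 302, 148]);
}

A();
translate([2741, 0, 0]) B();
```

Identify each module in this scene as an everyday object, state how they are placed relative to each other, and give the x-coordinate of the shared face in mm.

A is an I-beam. B is an open box. The open box is against the I-beam's +x side, with their −y faces flush. The x-coordinate of the shared face is 2741 mm.

The I-beam's +x face and the open box's −x face are both at x = 2741 mm.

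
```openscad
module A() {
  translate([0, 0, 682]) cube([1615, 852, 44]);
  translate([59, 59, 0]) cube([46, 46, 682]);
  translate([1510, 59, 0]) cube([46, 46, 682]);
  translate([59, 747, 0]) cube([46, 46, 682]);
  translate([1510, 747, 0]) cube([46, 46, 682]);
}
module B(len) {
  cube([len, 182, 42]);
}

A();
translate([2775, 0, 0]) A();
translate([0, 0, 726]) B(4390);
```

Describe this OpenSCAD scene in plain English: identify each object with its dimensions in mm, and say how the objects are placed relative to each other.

A is a table with a 1615×852 mm rectangular top, 44 mm thick, top surface at z = 726 mm, supported by four 46×46 mm square legs, each inset 59 mm from the nearest pair of top edges, running from the floor.

B is a rectangular beam 4390 mm long (x), 182 mm deep (y), 42 mm thick (z).

The beam spans the tops of two tables placed 1160 mm apart, resting at z = 726 mm.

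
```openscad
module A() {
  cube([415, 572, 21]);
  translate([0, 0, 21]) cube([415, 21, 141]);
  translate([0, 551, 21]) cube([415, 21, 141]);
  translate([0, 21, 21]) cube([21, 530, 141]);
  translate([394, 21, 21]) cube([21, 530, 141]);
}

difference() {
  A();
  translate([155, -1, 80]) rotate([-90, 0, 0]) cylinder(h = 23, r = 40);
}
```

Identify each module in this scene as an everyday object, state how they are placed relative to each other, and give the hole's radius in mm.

A is an open box. The open box has a circular hole through its front wall. The hole's radius is 40 mm.

The subtracted cylinder has r = 40 mm.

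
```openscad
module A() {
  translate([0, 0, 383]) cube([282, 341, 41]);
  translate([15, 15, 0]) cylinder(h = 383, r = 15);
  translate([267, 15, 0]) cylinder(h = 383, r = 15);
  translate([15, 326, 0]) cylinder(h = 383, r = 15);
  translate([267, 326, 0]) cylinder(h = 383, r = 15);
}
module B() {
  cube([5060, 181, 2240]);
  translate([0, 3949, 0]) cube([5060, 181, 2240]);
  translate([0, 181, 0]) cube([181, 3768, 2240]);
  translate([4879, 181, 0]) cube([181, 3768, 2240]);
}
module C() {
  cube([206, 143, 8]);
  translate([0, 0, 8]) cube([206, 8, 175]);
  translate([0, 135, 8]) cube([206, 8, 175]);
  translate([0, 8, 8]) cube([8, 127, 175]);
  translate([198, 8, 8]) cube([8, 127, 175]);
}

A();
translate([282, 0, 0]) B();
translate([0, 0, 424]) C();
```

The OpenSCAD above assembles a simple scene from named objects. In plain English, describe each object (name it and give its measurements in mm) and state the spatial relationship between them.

A is a four-legged stool. The seat is 282×341 mm, 41 mm thick, top at z = 424 mm. It stands on four round legs, each 30 mm in diameter, from z = 0 to the seat underside, each leg's axis is inset half a diameter from the nearest pair of seat edges (so the leg's bounding box is flush with the corner).

B is a box-shaped house frame (walls only): outside footprint 5060×4130 mm, wall height 2240 mm, wall thickness 181 mm. The two y-facing walls run the full x-width; the two x-facing walls fit between the inner faces of the y-facing walls.

C is an open storage box with external size 206×143×183 mm and wall thickness 8 mm (the base is also 8 mm thick). The base covers the whole footprint; the four walls stand on the base, with the y-facing walls full-width and the x-facing walls fitting between their inner faces.

The house frame is against the stool's +x side, with their −y faces flush. The open box is on top of the stool.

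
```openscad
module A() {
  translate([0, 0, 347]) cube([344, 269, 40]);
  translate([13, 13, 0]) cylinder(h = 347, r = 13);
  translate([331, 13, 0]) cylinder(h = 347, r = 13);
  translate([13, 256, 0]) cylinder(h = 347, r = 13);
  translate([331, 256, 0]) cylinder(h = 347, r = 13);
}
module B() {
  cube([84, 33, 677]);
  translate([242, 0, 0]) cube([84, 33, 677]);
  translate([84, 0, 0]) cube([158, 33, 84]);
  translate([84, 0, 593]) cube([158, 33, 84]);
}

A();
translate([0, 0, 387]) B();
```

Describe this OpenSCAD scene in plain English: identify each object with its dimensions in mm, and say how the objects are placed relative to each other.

A is a simple wooden stool: a rectangular seat 344 mm (x) by 269 mm (y), 40 mm thick, top face at z = 387 mm, on four round legs, each 26 mm in diameter. The legs rest on z = 0, each leg's axis is inset half a diameter from the nearest pair of seat edges (so the leg's bounding box is flush with the corner).

B is a picture frame with a 158×509 mm rectangular opening (x by z) and a uniform 84 mm border on every side. Frame depth is 33 mm along y. It is built from two vertical stiles running the full outside height and two horizontal rails spanning the gap between the stiles.

The picture frame is on top of the stool.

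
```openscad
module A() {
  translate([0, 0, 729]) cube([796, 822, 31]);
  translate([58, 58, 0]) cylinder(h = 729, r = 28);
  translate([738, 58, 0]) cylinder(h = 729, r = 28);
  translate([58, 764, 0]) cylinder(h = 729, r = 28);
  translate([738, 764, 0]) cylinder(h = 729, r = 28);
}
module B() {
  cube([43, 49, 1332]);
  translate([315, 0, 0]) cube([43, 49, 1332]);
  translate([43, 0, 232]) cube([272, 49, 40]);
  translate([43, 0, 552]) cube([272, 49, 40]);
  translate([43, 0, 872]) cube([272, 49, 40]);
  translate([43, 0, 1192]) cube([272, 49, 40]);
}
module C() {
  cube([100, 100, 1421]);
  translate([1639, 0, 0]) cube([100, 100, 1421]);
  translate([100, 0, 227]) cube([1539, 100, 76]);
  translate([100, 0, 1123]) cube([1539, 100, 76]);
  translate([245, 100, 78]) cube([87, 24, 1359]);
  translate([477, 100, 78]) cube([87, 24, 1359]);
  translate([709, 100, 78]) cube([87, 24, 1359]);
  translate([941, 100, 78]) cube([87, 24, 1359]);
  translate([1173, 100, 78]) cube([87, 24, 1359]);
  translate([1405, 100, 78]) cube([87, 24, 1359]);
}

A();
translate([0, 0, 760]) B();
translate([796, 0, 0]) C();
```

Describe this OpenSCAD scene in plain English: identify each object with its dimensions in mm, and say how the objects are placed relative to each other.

A is a table with a 796×822 mm rectangular top, 31 mm thick, top surface at z = 760 mm, supported by four round legs of 56 mm diameter, each leg's bounding box inset 30 mm from the nearest pair of top edges, running from the floor.

B is a wooden ladder with two side rails of 43×49 mm section and 1332 mm height, set 358 mm apart overall. Between them run 4 rectangular rungs (49 mm deep, 40 mm thick), front faces flush with the rails' −y face. The bottom of the first rung is 232 mm above the floor and each subsequent rung is 320 mm higher than the one below.

C is a fence section. Two 100×100 mm posts, 1421 mm tall, stand on the floor with a clear span of 1539 mm between their inner faces. Two horizontal rails of 100×76 mm section span the gap between the posts with their undersides at z = 227 mm and z = 1123 mm, flush with the posts' −y face. 6 pickets, each 87 mm wide, 24 mm thick and 1359 mm tall, are fixed to the +y face of the rails with their bottoms at z = 78 mm, evenly spaced across the span with equal gaps (rounded down to the nearest mm) at the −x end and between each pair — any rounding remainder accumulates at the +x end.

The ladder is on top of the table. The fence section is against the table's +x side, with their −y faces flush.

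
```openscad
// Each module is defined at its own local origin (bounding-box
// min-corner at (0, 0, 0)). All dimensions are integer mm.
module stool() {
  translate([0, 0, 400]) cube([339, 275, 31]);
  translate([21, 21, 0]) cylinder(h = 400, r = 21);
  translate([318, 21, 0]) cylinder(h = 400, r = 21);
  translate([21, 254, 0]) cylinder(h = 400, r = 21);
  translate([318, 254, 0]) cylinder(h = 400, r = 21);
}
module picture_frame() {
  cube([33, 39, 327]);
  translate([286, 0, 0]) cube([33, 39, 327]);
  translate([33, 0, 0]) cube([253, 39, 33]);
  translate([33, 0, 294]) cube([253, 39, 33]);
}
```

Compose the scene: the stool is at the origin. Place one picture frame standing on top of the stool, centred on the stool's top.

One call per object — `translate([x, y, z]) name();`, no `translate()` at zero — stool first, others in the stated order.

stool();
translate([10, 118, 431]) picture_frame();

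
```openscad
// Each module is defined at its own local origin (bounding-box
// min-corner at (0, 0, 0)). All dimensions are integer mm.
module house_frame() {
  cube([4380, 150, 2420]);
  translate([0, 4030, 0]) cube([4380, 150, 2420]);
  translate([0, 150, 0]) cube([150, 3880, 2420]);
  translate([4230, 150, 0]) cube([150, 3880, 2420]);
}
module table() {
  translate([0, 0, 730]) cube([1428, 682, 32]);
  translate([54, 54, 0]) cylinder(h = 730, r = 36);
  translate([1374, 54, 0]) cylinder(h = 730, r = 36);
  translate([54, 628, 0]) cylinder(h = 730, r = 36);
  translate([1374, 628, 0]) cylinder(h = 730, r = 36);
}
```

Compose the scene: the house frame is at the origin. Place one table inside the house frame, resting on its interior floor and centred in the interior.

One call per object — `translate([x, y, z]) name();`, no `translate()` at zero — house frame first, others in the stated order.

house_frame();
translate([1476, 1749, 0]) table();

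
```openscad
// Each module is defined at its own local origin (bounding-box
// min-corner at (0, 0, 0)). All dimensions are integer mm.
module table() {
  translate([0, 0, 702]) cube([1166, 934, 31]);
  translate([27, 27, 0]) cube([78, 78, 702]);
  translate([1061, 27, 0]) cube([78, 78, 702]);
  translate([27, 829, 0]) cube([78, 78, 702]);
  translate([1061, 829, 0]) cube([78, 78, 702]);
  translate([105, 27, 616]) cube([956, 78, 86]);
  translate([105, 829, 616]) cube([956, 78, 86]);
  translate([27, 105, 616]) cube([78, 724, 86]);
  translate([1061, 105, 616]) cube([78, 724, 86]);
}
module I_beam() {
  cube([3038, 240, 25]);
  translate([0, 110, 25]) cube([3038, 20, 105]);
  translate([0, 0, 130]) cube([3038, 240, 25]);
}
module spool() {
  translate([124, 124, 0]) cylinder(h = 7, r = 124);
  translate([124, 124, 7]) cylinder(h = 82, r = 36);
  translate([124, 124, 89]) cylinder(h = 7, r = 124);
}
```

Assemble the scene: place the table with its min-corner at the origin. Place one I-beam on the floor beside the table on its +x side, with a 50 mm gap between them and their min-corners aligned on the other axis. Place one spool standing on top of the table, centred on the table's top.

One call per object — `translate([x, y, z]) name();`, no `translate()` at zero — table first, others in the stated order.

table();
translate([1216, 0, 0]) I_beam();
translate([459, 343, 733]) spool();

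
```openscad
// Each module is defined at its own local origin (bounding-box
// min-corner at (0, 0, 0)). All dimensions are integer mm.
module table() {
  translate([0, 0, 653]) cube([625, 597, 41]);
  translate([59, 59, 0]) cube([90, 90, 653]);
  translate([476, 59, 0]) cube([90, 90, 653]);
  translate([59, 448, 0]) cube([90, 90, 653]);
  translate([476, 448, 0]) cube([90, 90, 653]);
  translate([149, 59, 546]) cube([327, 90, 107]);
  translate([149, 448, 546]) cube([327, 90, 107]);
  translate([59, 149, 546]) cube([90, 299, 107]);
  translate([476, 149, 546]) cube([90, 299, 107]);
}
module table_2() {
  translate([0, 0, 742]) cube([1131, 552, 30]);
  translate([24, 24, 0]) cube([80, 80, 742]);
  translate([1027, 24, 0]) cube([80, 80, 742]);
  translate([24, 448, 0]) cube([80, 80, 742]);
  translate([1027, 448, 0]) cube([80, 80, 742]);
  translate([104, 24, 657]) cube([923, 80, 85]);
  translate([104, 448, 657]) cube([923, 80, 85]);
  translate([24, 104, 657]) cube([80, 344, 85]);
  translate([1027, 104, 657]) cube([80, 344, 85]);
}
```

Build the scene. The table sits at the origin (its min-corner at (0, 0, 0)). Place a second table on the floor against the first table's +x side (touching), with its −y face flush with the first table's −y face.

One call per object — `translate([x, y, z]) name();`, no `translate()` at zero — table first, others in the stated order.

table();
translate([625, 0, 0]) table_2();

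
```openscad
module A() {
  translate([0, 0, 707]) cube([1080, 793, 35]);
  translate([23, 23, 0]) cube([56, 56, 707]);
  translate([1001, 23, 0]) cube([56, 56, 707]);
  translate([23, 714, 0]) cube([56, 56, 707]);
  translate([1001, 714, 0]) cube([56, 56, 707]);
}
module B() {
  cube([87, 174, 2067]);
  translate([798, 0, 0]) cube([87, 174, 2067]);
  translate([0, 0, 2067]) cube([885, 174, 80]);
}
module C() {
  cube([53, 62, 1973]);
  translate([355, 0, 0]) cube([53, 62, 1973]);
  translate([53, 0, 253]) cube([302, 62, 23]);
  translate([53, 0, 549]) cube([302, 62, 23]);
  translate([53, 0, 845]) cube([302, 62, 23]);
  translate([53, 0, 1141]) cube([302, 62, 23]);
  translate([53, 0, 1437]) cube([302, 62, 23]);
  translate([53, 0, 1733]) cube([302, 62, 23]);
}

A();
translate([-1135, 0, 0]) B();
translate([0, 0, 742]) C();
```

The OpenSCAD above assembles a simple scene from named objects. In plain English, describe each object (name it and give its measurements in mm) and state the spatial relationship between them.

A is a rectangular dining table. The top is 1080×793×35 mm with its upper surface at z = 742 mm. It stands on four 56×56 mm square legs, each inset 23 mm from the nearest pair of top edges, running from the floor to the underside of the top.

B is a door frame. The clear opening is 711 mm wide and 2067 mm high. Two 87 mm wide jambs, 174 mm deep, stand either side of the opening from the floor to the top of the opening. A 80 mm thick head sits across the top of both jambs, spanning the full outside width of the frame.

C is a straight ladder. Two 53×62 mm vertical rails, 1973 mm tall, stand 408 mm apart (outside-to-outside) with their front faces coplanar on the −y side. 6 rungs, each 62 mm deep and 23 mm tall, span between the inner faces of the rails, front faces flush with the rails. The lowest rung's underside is at z = 253 mm and rungs are spaced 296 mm apart (underside to underside).

The door frame is on the floor beside the table on its −x side. The ladder is on top of the table.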